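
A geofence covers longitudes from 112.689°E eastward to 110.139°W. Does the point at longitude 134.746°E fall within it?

Band width going east from +112.689° to -110.139°: ((-110.139 − 112.689) mod 360) = 137.172°.
Offset of +134.746° east of the west edge: ((134.746 − 112.689) mod 360) = 22.057°.
22.057° ≤ 137.172° ⇒ inside.

Yes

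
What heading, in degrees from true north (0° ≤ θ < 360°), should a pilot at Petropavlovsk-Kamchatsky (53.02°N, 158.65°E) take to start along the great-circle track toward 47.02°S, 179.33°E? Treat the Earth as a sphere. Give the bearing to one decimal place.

Δλ = 179.33 − 158.65 = 20.68°.
θ = atan2( sin Δλ · cos φ₂ , cos φ₁ · sin φ₂ − sin φ₁ · cos φ₂ · cos Δλ )
  = atan2(0.24076, -0.94960) = 165.773° → normalised to [0°, 360°): 165.773°.

165.8°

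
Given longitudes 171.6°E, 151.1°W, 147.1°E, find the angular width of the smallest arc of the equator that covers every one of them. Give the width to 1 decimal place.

61.8°

Sort the longitudes: -151.1°, +147.1°, +171.6°.
Eastward gaps between consecutive values (wrapping around): 298.2°, 24.5°, 37.3°.
Largest gap = 298.2° ⇒ minimal covering band is its complement: 360° − 298.2° = 61.8°.
Band runs from +147.1° eastward to -151.1°, crossing the antimeridian.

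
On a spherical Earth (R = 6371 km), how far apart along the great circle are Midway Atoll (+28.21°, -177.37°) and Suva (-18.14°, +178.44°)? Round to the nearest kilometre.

5174 km

Δλ = 178.44 − -177.37 = 355.81°; wrapped into (−180°, 180°]: -4.19°.
Δφ = -18.14 − 28.21 = -46.35°.
a = sin²(Δφ/2) + cos φ₁ · cos φ₂ · sin²(Δλ/2) = 0.155993.
c = 2·atan2(√a, √(1−a)) = 0.81205 rad → d = 6371·c ≈ 5173.56 km.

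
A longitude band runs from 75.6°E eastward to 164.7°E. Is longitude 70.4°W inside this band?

Band width going east from +75.6° to +164.7°: ((164.7 − 75.6) mod 360) = 89.1°.
Offset of -70.4° east of the west edge: ((-70.4 − 75.6) mod 360) = 214.0°.
214.0° > 89.1° ⇒ outside.

No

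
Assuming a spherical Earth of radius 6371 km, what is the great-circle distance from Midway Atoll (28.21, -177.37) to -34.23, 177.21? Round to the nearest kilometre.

6966 km

Δλ = 177.21 − -177.37 = 354.58°; wrapped into (−180°, 180°]: -5.42°.
Δφ = -34.23 − 28.21 = -62.44°.
a = sin²(Δφ/2) + cos φ₁ · cos φ₂ · sin²(Δλ/2) = 0.270290.
c = 2·atan2(√a, √(1−a)) = 1.09345 rad → d = 6371·c ≈ 6966.40 km.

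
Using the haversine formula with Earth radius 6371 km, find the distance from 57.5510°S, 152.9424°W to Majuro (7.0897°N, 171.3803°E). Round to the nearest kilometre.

Δλ = 171.3803 − -152.9424 = 324.3227°; wrapped into (−180°, 180°]: -35.6773°.
Δφ = 7.0897 − -57.5510 = 64.6407°.
a = sin²(Δφ/2) + cos φ₁ · cos φ₂ · sin²(Δλ/2) = 0.335820.
c = 2·atan2(√a, √(1−a)) = 1.23623 rad → d = 6371·c ≈ 7876.01 km.

7876 km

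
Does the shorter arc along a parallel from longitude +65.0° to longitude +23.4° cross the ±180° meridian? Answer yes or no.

Signed shortest Δλ = ((23.4 − 65.0 + 180) mod 360) − 180 = -41.6°.
Going west by 41.6° from +65.0° reaches +23.4° without touching 180°.

No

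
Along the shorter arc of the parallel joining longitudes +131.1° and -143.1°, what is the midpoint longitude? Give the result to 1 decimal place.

+174.0°

Signed shortest Δλ from +131.1° to -143.1° is +85.8°.
Midpoint longitude = +131.1° + (+85.8°)/2 = +131.1° + 42.9° = +174.0°.
(The naïve average (+131.1 + -143.1)/2 = -6.0° is on the wrong side of the globe.)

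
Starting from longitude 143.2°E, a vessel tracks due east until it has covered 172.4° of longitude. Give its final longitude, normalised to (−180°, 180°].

44.4°W

Start at +143.2°; shift +172.4° → +315.6°.
+315.6° lies outside (−180°, 180°]; subtract 360° → -44.4°.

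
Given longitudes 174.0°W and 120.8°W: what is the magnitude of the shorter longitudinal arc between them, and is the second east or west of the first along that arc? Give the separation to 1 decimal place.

53.2° east

Raw difference: -120.8 − -174.0 = 53.2°.
Normalise into (−180°, 180°]: 53.2° stays 53.2°.
Positive ⇒ the second point lies to the east; separation 53.2°.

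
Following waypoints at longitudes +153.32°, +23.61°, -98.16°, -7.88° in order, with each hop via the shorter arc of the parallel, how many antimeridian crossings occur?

0

Leg 1: +153.32° → +23.61°, shortest Δλ = -129.71° (west) — does not cross 180°.
Leg 2: +23.61° → -98.16°, shortest Δλ = -121.77° (west) — does not cross 180°.
Leg 3: -98.16° → -7.88°, shortest Δλ = 90.28° (east) — does not cross 180°.
Total crossings: 0.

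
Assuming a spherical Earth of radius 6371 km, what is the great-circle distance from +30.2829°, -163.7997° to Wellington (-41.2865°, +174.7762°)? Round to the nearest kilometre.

Δλ = 174.7762 − -163.7997 = 338.5759°; wrapped into (−180°, 180°]: -21.4241°.
Δφ = -41.2865 − 30.2829 = -71.5694°.
a = sin²(Δφ/2) + cos φ₁ · cos φ₂ · sin²(Δλ/2) = 0.364340.
c = 2·atan2(√a, √(1−a)) = 1.29603 rad → d = 6371·c ≈ 8257.03 km.

8257 km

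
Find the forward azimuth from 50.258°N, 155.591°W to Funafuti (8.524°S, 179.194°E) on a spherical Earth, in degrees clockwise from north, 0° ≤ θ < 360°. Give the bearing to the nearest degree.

208°

Δλ = 179.194 − -155.591 = 334.785°; wrapped into (−180°, 180°]: -25.215°.
θ = atan2( sin Δλ · cos φ₂ , cos φ₁ · sin φ₂ − sin φ₁ · cos φ₂ · cos Δλ )
  = atan2(-0.42131, -0.78274) = -151.709° → normalised to [0°, 360°): 208.291°.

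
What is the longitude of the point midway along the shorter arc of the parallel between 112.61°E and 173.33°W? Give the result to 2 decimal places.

149.64°E

Signed shortest Δλ from +112.61° to -173.33° is +74.06°.
Midpoint longitude = +112.61° + (+74.06°)/2 = +112.61° + 37.03° = +149.64°.
(The naïve average (+112.61 + -173.33)/2 = -30.36° is on the wrong side of the globe.)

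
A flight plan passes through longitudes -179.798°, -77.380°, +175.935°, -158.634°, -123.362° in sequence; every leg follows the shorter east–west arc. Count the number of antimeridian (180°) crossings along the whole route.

Leg 1: -179.798° → -77.380°, shortest Δλ = 102.418° (east) — does not cross 180°.
Leg 2: -77.380° → +175.935°, shortest Δλ = -106.685° (west) — crosses 180°.
Leg 3: +175.935° → -158.634°, shortest Δλ = 25.431° (east) — crosses 180°.
Leg 4: -158.634° → -123.362°, shortest Δλ = 35.272° (east) — does not cross 180°.
Total crossings: 2.

2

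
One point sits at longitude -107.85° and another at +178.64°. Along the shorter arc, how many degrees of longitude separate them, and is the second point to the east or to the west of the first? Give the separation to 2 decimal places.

73.51° west

Raw difference: 178.64 − -107.85 = 286.49°.
Normalise into (−180°, 180°]: 286.49° − 360° = -73.51°.
Negative ⇒ the second point lies to the west; separation 73.51°.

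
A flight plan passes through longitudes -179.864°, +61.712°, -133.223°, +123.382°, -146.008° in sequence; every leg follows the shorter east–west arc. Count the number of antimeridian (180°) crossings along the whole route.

4

Leg 1: -179.864° → +61.712°, shortest Δλ = -118.424° (west) — crosses 180°.
Leg 2: +61.712° → -133.223°, shortest Δλ = 165.065° (east) — crosses 180°.
Leg 3: -133.223° → +123.382°, shortest Δλ = -103.395° (west) — crosses 180°.
Leg 4: +123.382° → -146.008°, shortest Δλ = 90.61° (east) — crosses 180°.
Total crossings: 4.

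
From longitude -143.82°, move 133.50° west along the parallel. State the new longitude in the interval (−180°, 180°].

Start at -143.82°; shift −133.50° → -277.32°.
-277.32° lies outside (−180°, 180°]; add 360° → +82.68°.

+82.68°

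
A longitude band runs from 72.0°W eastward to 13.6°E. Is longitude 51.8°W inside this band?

Band width going east from -72.0° to +13.6°: ((13.6 − -72.0) mod 360) = 85.6°.
Offset of -51.8° east of the west edge: ((-51.8 − -72.0) mod 360) = 20.2°.
20.2° ≤ 85.6° ⇒ inside.

Yes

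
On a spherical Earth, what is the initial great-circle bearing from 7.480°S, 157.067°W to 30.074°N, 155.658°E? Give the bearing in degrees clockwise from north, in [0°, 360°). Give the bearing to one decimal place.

312.0°

Δλ = 155.658 − -157.067 = 312.725°; wrapped into (−180°, 180°]: -47.275°.
θ = atan2( sin Δλ · cos φ₂ , cos φ₁ · sin φ₂ − sin φ₁ · cos φ₂ · cos Δλ )
  = atan2(-0.63572, 0.57329) = -47.956° → normalised to [0°, 360°): 312.044°.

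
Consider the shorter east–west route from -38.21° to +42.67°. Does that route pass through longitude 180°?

Signed shortest Δλ = ((42.67 − -38.21 + 180) mod 360) − 180 = 80.88°.
Going east by 80.88° from -38.21° reaches +42.67° without touching 180°.

No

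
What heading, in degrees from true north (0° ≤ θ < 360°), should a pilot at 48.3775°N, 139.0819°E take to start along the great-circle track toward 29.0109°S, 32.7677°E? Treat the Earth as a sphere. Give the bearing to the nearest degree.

Δλ = 32.7677 − 139.0819 = -106.3142°.
θ = atan2( sin Δλ · cos φ₂ , cos φ₁ · sin φ₂ − sin φ₁ · cos φ₂ · cos Δλ )
  = atan2(-0.83932, -0.13849) = -99.370° → normalised to [0°, 360°): 260.630°.

261°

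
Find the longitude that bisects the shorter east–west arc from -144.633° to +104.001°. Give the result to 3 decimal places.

Signed shortest Δλ from -144.633° to +104.001° is -111.366°.
Midpoint longitude = -144.633° + (-111.366°)/2 = -144.633° − 55.683° = -200.316°.
Normalise into (−180°, 180°]: +159.684°.
(The naïve average (-144.633 + +104.001)/2 = -20.316° is on the wrong side of the globe.)

+159.684°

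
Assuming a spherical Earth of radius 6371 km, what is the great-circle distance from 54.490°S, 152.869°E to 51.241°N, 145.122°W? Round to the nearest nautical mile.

7064 nmi

Δλ = -145.122 − 152.869 = -297.991°; wrapped into (−180°, 180°]: 62.009°.
Δφ = 51.241 − -54.490 = 105.731°.
a = sin²(Δφ/2) + cos φ₁ · cos φ₂ · sin²(Δλ/2) = 0.732045.
c = 2·atan2(√a, √(1−a)) = 2.05340 rad → d = 6371·c ≈ 13082.24 km ≈ 7063.84 nmi.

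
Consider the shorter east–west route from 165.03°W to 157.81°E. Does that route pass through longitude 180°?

Naïve |157.81 − -165.03| = 322.84° > 180°, so the shorter arc goes the other way round — across 180°.
Signed shortest Δλ = ((157.81 − -165.03 + 180) mod 360) − 180 = -37.16°.
Going west by 37.16° from -165.03° passes through 180° before reaching +157.81°.

Yes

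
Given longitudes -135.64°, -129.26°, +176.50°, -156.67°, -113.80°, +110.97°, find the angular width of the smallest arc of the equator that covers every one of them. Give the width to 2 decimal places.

Sort the longitudes: -156.67°, -135.64°, -129.26°, -113.80°, +110.97°, +176.50°.
Eastward gaps between consecutive values (wrapping around): 21.03°, 6.38°, 15.46°, 224.77°, 65.53°, 26.83°.
Largest gap = 224.77° ⇒ minimal covering band is its complement: 360° − 224.77° = 135.23°.
Band runs from +110.97° eastward to -113.80°, crossing the antimeridian.

135.23°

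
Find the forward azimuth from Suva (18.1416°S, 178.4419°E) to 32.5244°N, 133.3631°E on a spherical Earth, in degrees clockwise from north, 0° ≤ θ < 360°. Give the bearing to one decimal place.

Δλ = 133.3631 − 178.4419 = -45.0788°.
θ = atan2( sin Δλ · cos φ₂ , cos φ₁ · sin φ₂ − sin φ₁ · cos φ₂ · cos Δλ )
  = atan2(-0.59703, 0.69631) = -40.610° → normalised to [0°, 360°): 319.390°.

319.4°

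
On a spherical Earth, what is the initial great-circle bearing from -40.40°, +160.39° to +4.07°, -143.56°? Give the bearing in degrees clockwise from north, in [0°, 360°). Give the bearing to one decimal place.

63.4°

Δλ = -143.56 − 160.39 = -303.95°; wrapped into (−180°, 180°]: 56.05°.
θ = atan2( sin Δλ · cos φ₂ , cos φ₁ · sin φ₂ − sin φ₁ · cos φ₂ · cos Δλ )
  = atan2(0.82743, 0.41509) = 63.359° → normalised to [0°, 360°): 63.359°.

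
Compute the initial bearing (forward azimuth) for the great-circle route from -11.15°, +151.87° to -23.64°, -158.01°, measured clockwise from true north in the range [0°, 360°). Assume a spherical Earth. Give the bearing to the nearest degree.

Δλ = -158.01 − 151.87 = -309.88°; wrapped into (−180°, 180°]: 50.12°.
θ = atan2( sin Δλ · cos φ₂ , cos φ₁ · sin φ₂ − sin φ₁ · cos φ₂ · cos Δλ )
  = atan2(0.70299, -0.27983) = 111.706° → normalised to [0°, 360°): 111.706°.

112°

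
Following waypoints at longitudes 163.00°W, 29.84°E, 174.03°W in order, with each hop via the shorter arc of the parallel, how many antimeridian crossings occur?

Leg 1: -163.00° → +29.84°, shortest Δλ = -167.16° (west) — crosses 180°.
Leg 2: +29.84° → -174.03°, shortest Δλ = 156.13° (east) — crosses 180°.
Total crossings: 2.

2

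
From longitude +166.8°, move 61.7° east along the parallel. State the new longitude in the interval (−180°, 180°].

Start at +166.8°; shift +61.7° → +228.5°.
+228.5° lies outside (−180°, 180°]; subtract 360° → -131.5°.

-131.5°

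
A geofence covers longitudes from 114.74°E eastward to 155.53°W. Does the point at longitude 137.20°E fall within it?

Band width going east from +114.74° to -155.53°: ((-155.53 − 114.74) mod 360) = 89.73°.
Offset of +137.20° east of the west edge: ((137.20 − 114.74) mod 360) = 22.46°.
22.46° ≤ 89.73° ⇒ inside.

Yes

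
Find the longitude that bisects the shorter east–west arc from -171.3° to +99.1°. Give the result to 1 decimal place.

+143.9°

Signed shortest Δλ from -171.3° to +99.1° is -89.6°.
Midpoint longitude = -171.3° + (-89.6°)/2 = -171.3° − 44.8° = -216.1°.
Normalise into (−180°, 180°]: +143.9°.
(The naïve average (-171.3 + +99.1)/2 = -36.1° is on the wrong side of the globe.)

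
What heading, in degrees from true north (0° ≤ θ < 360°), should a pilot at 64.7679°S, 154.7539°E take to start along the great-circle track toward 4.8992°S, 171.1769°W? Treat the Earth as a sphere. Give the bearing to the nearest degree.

38°

Δλ = -171.1769 − 154.7539 = -325.9308°; wrapped into (−180°, 180°]: 34.0692°.
θ = atan2( sin Δλ · cos φ₂ , cos φ₁ · sin φ₂ − sin φ₁ · cos φ₂ · cos Δλ )
  = atan2(0.55815, 0.71018) = 38.165° → normalised to [0°, 360°): 38.165°.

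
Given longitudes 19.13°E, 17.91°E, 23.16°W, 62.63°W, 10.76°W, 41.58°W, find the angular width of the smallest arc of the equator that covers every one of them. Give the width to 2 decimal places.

81.76°

Sort the longitudes: -62.63°, -41.58°, -23.16°, -10.76°, +17.91°, +19.13°.
Eastward gaps between consecutive values (wrapping around): 21.05°, 18.42°, 12.40°, 28.67°, 1.22°, 278.24°.
Largest gap = 278.24° ⇒ minimal covering band is its complement: 360° − 278.24° = 81.76°.
Band runs from -62.63° eastward to +19.13°.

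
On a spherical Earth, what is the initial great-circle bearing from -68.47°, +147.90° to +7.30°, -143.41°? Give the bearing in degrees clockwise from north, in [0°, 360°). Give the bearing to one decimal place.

67.5°

Δλ = -143.41 − 147.90 = -291.31°; wrapped into (−180°, 180°]: 68.69°.
θ = atan2( sin Δλ · cos φ₂ , cos φ₁ · sin φ₂ − sin φ₁ · cos φ₂ · cos Δλ )
  = atan2(0.92408, 0.38195) = 67.543° → normalised to [0°, 360°): 67.543°.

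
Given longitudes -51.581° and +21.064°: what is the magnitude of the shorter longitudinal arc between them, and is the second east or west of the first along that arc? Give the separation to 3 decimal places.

Raw difference: 21.064 − -51.581 = 72.645°.
Normalise into (−180°, 180°]: 72.645° stays 72.645°.
Positive ⇒ the second point lies to the east; separation 72.645°.

72.645° east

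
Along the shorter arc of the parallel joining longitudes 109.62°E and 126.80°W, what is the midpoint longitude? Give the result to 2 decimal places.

Signed shortest Δλ from +109.62° to -126.80° is +123.58°.
Midpoint longitude = +109.62° + (+123.58°)/2 = +109.62° + 61.79° = +171.41°.
(The naïve average (+109.62 + -126.80)/2 = -8.59° is on the wrong side of the globe.)

171.41°E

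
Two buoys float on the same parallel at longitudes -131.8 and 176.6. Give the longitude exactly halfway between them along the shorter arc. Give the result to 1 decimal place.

-157.6°

Signed shortest Δλ from -131.8° to +176.6° is -51.6°.
Midpoint longitude = -131.8° + (-51.6°)/2 = -131.8° − 25.8° = -157.6°.
(The naïve average (-131.8 + +176.6)/2 = 22.4° is on the wrong side of the globe.)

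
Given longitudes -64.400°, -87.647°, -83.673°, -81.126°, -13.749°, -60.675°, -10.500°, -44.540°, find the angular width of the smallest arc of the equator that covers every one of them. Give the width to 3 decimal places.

Sort the longitudes: -87.647°, -83.673°, -81.126°, -64.400°, -60.675°, -44.540°, -13.749°, -10.500°.
Eastward gaps between consecutive values (wrapping around): 3.974°, 2.547°, 16.726°, 3.725°, 16.135°, 30.791°, 3.249°, 282.853°.
Largest gap = 282.853° ⇒ minimal covering band is its complement: 360° − 282.853° = 77.147°.
Band runs from -87.647° eastward to -10.500°.

77.147°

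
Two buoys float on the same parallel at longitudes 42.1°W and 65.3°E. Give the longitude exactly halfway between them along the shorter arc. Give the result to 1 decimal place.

11.6°E

Signed shortest Δλ from -42.1° to +65.3° is +107.4°.
Midpoint longitude = -42.1° + (+107.4°)/2 = -42.1° + 53.7° = +11.6°.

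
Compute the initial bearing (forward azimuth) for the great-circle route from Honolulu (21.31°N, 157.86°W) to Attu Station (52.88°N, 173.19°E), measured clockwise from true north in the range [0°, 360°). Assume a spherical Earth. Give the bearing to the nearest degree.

Δλ = 173.19 − -157.86 = 331.05°; wrapped into (−180°, 180°]: -28.95°.
θ = atan2( sin Δλ · cos φ₂ , cos φ₁ · sin φ₂ − sin φ₁ · cos φ₂ · cos Δλ )
  = atan2(-0.29212, 0.55094) = -27.933° → normalised to [0°, 360°): 332.067°.

332°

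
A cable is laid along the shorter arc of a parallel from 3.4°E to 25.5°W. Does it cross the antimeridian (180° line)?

No

Signed shortest Δλ = ((-25.5 − 3.4 + 180) mod 360) − 180 = -28.9°.
Going west by 28.9° from +3.4° reaches -25.5° without touching 180°.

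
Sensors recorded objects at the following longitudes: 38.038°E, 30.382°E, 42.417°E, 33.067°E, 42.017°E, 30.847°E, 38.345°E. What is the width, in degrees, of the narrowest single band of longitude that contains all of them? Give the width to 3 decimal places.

12.035°

Sort the longitudes: +30.382°, +30.847°, +33.067°, +38.038°, +38.345°, +42.017°, +42.417°.
Eastward gaps between consecutive values (wrapping around): 0.465°, 2.220°, 4.971°, 0.307°, 3.672°, 0.400°, 347.965°.
Largest gap = 347.965° ⇒ minimal covering band is its complement: 360° − 347.965° = 12.035°.
Band runs from +30.382° eastward to +42.417°.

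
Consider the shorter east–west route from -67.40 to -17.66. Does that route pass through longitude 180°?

No

Signed shortest Δλ = ((-17.66 − -67.40 + 180) mod 360) − 180 = 49.74°.
Going east by 49.74° from -67.40° reaches -17.66° without touching 180°.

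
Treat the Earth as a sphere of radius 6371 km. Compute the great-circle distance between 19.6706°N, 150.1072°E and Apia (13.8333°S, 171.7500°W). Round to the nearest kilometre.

Δλ = -171.7500 − 150.1072 = -321.8572°; wrapped into (−180°, 180°]: 38.1428°.
Δφ = -13.8333 − 19.6706 = -33.5039°.
a = sin²(Δφ/2) + cos φ₁ · cos φ₂ · sin²(Δλ/2) = 0.180693.
c = 2·atan2(√a, √(1−a)) = 0.87810 rad → d = 6371·c ≈ 5594.37 km.

5594 km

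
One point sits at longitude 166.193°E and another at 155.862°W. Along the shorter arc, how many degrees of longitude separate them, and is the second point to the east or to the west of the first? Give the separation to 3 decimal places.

37.945° east

Raw difference: -155.862 − 166.193 = -322.055°.
Normalise into (−180°, 180°]: -322.055° + 360° = 37.945°.
Positive ⇒ the second point lies to the east; separation 37.945°.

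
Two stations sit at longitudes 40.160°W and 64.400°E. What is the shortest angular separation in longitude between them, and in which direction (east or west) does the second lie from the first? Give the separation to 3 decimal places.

104.560° east

Raw difference: 64.400 − -40.160 = 104.56°.
Normalise into (−180°, 180°]: 104.56° stays 104.56°.
Positive ⇒ the second point lies to the east; separation 104.560°.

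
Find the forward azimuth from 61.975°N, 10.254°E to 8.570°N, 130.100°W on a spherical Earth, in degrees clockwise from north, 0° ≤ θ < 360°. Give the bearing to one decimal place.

Δλ = -130.100 − 10.254 = -140.354°.
θ = atan2( sin Δλ · cos φ₂ , cos φ₁ · sin φ₂ − sin φ₁ · cos φ₂ · cos Δλ )
  = atan2(-0.63092, 0.74214) = -40.369° → normalised to [0°, 360°): 319.631°.

319.6°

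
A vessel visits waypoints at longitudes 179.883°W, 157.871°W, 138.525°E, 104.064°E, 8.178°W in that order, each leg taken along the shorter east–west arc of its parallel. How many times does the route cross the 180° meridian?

1

Leg 1: -179.883° → -157.871°, shortest Δλ = 22.012° (east) — does not cross 180°.
Leg 2: -157.871° → +138.525°, shortest Δλ = -63.604° (west) — crosses 180°.
Leg 3: +138.525° → +104.064°, shortest Δλ = -34.461° (west) — does not cross 180°.
Leg 4: +104.064° → -8.178°, shortest Δλ = -112.242° (west) — does not cross 180°.
Total crossings: 1.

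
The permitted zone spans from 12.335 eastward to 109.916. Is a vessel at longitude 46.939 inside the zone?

Yes

Band width going east from +12.335° to +109.916°: ((109.916 − 12.335) mod 360) = 97.581°.
Offset of +46.939° east of the west edge: ((46.939 − 12.335) mod 360) = 34.604°.
34.604° ≤ 97.581° ⇒ inside.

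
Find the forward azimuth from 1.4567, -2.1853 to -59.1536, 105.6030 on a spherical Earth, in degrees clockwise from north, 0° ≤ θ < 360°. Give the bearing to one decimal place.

150.3°

Δλ = 105.6030 − -2.1853 = 107.7883°.
θ = atan2( sin Δλ · cos φ₂ , cos φ₁ · sin φ₂ − sin φ₁ · cos φ₂ · cos Δλ )
  = atan2(0.48823, -0.85429) = 150.252° → normalised to [0°, 360°): 150.252°.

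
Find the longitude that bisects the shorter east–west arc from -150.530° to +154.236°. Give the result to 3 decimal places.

-178.147°

Signed shortest Δλ from -150.530° to +154.236° is -55.234°.
Midpoint longitude = -150.530° + (-55.234°)/2 = -150.530° − 27.617° = -178.147°.
(The naïve average (-150.530 + +154.236)/2 = 1.853° is on the wrong side of the globe.)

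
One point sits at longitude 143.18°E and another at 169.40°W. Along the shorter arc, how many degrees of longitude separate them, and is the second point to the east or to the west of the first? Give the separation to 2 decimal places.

Raw difference: -169.40 − 143.18 = -312.58°.
Normalise into (−180°, 180°]: -312.58° + 360° = 47.42°.
Positive ⇒ the second point lies to the east; separation 47.42°.

47.42° east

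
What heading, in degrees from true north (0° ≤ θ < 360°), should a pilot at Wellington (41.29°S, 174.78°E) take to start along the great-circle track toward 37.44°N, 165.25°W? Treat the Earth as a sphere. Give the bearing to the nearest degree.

Δλ = -165.25 − 174.78 = -340.03°; wrapped into (−180°, 180°]: 19.97°.
θ = atan2( sin Δλ · cos φ₂ , cos φ₁ · sin φ₂ − sin φ₁ · cos φ₂ · cos Δλ )
  = atan2(0.27117, 0.94921) = 15.943° → normalised to [0°, 360°): 15.943°.

16°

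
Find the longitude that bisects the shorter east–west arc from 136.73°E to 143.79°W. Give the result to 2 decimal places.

176.47°E

Signed shortest Δλ from +136.73° to -143.79° is +79.48°.
Midpoint longitude = +136.73° + (+79.48°)/2 = +136.73° + 39.74° = +176.47°.
(The naïve average (+136.73 + -143.79)/2 = -3.53° is on the wrong side of the globe.)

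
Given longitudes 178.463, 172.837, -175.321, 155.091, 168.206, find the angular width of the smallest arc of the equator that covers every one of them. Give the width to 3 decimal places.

29.588°

Sort the longitudes: -175.321°, +155.091°, +168.206°, +172.837°, +178.463°.
Eastward gaps between consecutive values (wrapping around): 330.412°, 13.115°, 4.631°, 5.626°, 6.216°.
Largest gap = 330.412° ⇒ minimal covering band is its complement: 360° − 330.412° = 29.588°.
Band runs from +155.091° eastward to -175.321°, crossing the antimeridian.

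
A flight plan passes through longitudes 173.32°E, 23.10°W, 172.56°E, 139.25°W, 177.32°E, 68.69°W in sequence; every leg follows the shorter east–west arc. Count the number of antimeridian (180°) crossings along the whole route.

Leg 1: +173.32° → -23.10°, shortest Δλ = 163.58° (east) — crosses 180°.
Leg 2: -23.10° → +172.56°, shortest Δλ = -164.34° (west) — crosses 180°.
Leg 3: +172.56° → -139.25°, shortest Δλ = 48.19° (east) — crosses 180°.
Leg 4: -139.25° → +177.32°, shortest Δλ = -43.43° (west) — crosses 180°.
Leg 5: +177.32° → -68.69°, shortest Δλ = 113.99° (east) — crosses 180°.
Total crossings: 5.

5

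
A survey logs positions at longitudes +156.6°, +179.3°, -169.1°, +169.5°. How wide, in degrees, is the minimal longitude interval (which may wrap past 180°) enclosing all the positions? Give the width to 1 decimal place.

Sort the longitudes: -169.1°, +156.6°, +169.5°, +179.3°.
Eastward gaps between consecutive values (wrapping around): 325.7°, 12.9°, 9.8°, 11.6°.
Largest gap = 325.7° ⇒ minimal covering band is its complement: 360° − 325.7° = 34.3°.
Band runs from +156.6° eastward to -169.1°, crossing the antimeridian.

34.3°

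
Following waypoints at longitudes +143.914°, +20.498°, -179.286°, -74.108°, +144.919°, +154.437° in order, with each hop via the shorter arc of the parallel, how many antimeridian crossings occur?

2

Leg 1: +143.914° → +20.498°, shortest Δλ = -123.416° (west) — does not cross 180°.
Leg 2: +20.498° → -179.286°, shortest Δλ = 160.216° (east) — crosses 180°.
Leg 3: -179.286° → -74.108°, shortest Δλ = 105.178° (east) — does not cross 180°.
Leg 4: -74.108° → +144.919°, shortest Δλ = -140.973° (west) — crosses 180°.
Leg 5: +144.919° → +154.437°, shortest Δλ = 9.518° (east) — does not cross 180°.
Total crossings: 2.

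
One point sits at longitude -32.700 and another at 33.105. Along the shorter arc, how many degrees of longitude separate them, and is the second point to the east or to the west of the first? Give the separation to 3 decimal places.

65.805° east

Raw difference: 33.105 − -32.700 = 65.805°.
Normalise into (−180°, 180°]: 65.805° stays 65.805°.
Positive ⇒ the second point lies to the east; separation 65.805°.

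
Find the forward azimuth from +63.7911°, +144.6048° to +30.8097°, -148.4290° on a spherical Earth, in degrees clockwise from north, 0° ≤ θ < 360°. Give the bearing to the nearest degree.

Δλ = -148.4290 − 144.6048 = -293.0338°; wrapped into (−180°, 180°]: 66.9662°.
θ = atan2( sin Δλ · cos φ₂ , cos φ₁ · sin φ₂ − sin φ₁ · cos φ₂ · cos Δλ )
  = atan2(0.79040, -0.07530) = 95.442° → normalised to [0°, 360°): 95.442°.

95°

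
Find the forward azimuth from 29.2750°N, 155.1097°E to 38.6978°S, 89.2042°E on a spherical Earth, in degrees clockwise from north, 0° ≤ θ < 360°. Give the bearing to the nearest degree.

225°

Δλ = 89.2042 − 155.1097 = -65.9055°.
θ = atan2( sin Δλ · cos φ₂ , cos φ₁ · sin φ₂ − sin φ₁ · cos φ₂ · cos Δλ )
  = atan2(-0.71246, -0.70117) = -134.542° → normalised to [0°, 360°): 225.458°.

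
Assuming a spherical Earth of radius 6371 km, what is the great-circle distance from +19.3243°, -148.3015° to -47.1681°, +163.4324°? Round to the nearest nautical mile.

4766 nmi

Δλ = 163.4324 − -148.3015 = 311.7339°; wrapped into (−180°, 180°]: -48.2661°.
Δφ = -47.1681 − 19.3243 = -66.4924°.
a = sin²(Δφ/2) + cos φ₁ · cos φ₂ · sin²(Δλ/2) = 0.407808.
c = 2·atan2(√a, √(1−a)) = 1.38535 rad → d = 6371·c ≈ 8826.08 km ≈ 4765.70 nmi.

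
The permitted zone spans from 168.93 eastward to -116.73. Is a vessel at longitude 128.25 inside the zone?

No

Band width going east from +168.93° to -116.73°: ((-116.73 − 168.93) mod 360) = 74.34°.
Offset of +128.25° east of the west edge: ((128.25 − 168.93) mod 360) = 319.32°.
319.32° > 74.34° ⇒ outside.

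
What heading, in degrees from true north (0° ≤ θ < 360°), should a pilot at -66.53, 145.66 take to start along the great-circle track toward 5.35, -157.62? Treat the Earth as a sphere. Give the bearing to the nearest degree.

57°

Δλ = -157.62 − 145.66 = -303.28°; wrapped into (−180°, 180°]: 56.72°.
θ = atan2( sin Δλ · cos φ₂ , cos φ₁ · sin φ₂ − sin φ₁ · cos φ₂ · cos Δλ )
  = atan2(0.83236, 0.53828) = 57.110° → normalised to [0°, 360°): 57.110°.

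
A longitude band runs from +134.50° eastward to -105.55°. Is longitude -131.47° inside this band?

Band width going east from +134.50° to -105.55°: ((-105.55 − 134.50) mod 360) = 119.95°.
Offset of -131.47° east of the west edge: ((-131.47 − 134.50) mod 360) = 94.03°.
94.03° ≤ 119.95° ⇒ inside.

Yes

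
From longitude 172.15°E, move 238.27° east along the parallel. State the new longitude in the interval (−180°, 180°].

Start at +172.15°; shift +238.27° → +410.42°.
+410.42° lies outside (−180°, 180°]; subtract 360° → +50.42°.

50.42°E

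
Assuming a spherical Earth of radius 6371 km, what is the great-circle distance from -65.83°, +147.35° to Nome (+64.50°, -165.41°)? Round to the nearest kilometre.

14981 km

Δλ = -165.41 − 147.35 = -312.76°; wrapped into (−180°, 180°]: 47.24°.
Δφ = 64.50 − -65.83 = 130.33°.
a = sin²(Δφ/2) + cos φ₁ · cos φ₂ · sin²(Δλ/2) = 0.851892.
c = 2·atan2(√a, √(1−a)) = 2.35151 rad → d = 6371·c ≈ 14981.45 km.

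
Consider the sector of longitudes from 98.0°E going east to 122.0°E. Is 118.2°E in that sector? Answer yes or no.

Yes

Band width going east from +98.0° to +122.0°: ((122.0 − 98.0) mod 360) = 24.0°.
Offset of +118.2° east of the west edge: ((118.2 − 98.0) mod 360) = 20.2°.
20.2° ≤ 24.0° ⇒ inside.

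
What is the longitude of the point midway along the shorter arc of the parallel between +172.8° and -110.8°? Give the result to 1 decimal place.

-149.0°

Signed shortest Δλ from +172.8° to -110.8° is +76.4°.
Midpoint longitude = +172.8° + (+76.4°)/2 = +172.8° + 38.2° = +211.0°.
Normalise into (−180°, 180°]: -149.0°.
(The naïve average (+172.8 + -110.8)/2 = 31.0° is on the wrong side of the globe.)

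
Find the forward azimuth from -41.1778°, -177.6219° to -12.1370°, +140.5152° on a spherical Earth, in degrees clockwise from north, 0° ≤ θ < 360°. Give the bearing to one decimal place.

296.2°

Δλ = 140.5152 − -177.6219 = 318.1371°; wrapped into (−180°, 180°]: -41.8629°.
θ = atan2( sin Δλ · cos φ₂ , cos φ₁ · sin φ₂ − sin φ₁ · cos φ₂ · cos Δλ )
  = atan2(-0.65243, 0.32113) = -63.794° → normalised to [0°, 360°): 296.206°.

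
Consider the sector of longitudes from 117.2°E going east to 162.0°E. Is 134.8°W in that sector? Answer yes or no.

No

Band width going east from +117.2° to +162.0°: ((162.0 − 117.2) mod 360) = 44.8°.
Offset of -134.8° east of the west edge: ((-134.8 − 117.2) mod 360) = 108.0°.
108.0° > 44.8° ⇒ outside.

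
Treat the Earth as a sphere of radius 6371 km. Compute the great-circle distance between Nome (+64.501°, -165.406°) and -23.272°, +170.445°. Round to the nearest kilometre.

9980 km

Δλ = 170.445 − -165.406 = 335.851°; wrapped into (−180°, 180°]: -24.149°.
Δφ = -23.272 − 64.501 = -87.773°.
a = sin²(Δφ/2) + cos φ₁ · cos φ₂ · sin²(Δλ/2) = 0.497876.
c = 2·atan2(√a, √(1−a)) = 1.56655 rad → d = 6371·c ≈ 9980.47 km.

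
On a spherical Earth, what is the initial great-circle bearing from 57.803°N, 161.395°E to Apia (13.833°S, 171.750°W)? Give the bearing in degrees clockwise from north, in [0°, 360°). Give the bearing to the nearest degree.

153°

Δλ = -171.750 − 161.395 = -333.145°; wrapped into (−180°, 180°]: 26.855°.
θ = atan2( sin Δλ · cos φ₂ , cos φ₁ · sin φ₂ − sin φ₁ · cos φ₂ · cos Δλ )
  = atan2(0.43863, -0.86046) = 152.989° → normalised to [0°, 360°): 152.989°.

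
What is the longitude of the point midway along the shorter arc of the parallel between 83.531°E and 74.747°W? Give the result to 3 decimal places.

Signed shortest Δλ from +83.531° to -74.747° is -158.278°.
Midpoint longitude = +83.531° + (-158.278°)/2 = +83.531° − 79.139° = +4.392°.

4.392°E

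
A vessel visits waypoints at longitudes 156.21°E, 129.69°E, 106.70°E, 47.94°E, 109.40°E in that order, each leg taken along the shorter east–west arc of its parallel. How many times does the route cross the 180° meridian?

Leg 1: +156.21° → +129.69°, shortest Δλ = -26.52° (west) — does not cross 180°.
Leg 2: +129.69° → +106.70°, shortest Δλ = -22.99° (west) — does not cross 180°.
Leg 3: +106.70° → +47.94°, shortest Δλ = -58.76° (west) — does not cross 180°.
Leg 4: +47.94° → +109.40°, shortest Δλ = 61.46° (east) — does not cross 180°.
Total crossings: 0.

0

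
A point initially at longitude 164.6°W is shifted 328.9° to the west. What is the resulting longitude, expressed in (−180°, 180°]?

Start at -164.6°; shift −328.9° → -493.5°.
-493.5° lies outside (−180°, 180°]; add 360° → -133.5°.

133.5°W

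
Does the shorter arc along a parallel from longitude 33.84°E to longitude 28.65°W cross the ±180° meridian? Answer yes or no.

Signed shortest Δλ = ((-28.65 − 33.84 + 180) mod 360) − 180 = -62.49°.
Going west by 62.49° from +33.84° reaches -28.65° without touching 180°.

No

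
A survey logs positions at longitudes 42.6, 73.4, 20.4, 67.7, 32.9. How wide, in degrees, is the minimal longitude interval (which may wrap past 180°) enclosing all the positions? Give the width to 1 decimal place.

Sort the longitudes: +20.4°, +32.9°, +42.6°, +67.7°, +73.4°.
Eastward gaps between consecutive values (wrapping around): 12.5°, 9.7°, 25.1°, 5.7°, 307.0°.
Largest gap = 307.0° ⇒ minimal covering band is its complement: 360° − 307.0° = 53.0°.
Band runs from +20.4° eastward to +73.4°.

53.0°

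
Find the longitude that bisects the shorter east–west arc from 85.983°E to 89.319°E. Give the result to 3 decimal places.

87.651°E

Signed shortest Δλ from +85.983° to +89.319° is +3.336°.
Midpoint longitude = +85.983° + (+3.336°)/2 = +85.983° + 1.668° = +87.651°.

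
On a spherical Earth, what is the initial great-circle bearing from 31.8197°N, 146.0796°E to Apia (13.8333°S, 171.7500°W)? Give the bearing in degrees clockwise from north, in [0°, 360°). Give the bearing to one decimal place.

Δλ = -171.7500 − 146.0796 = -317.8296°; wrapped into (−180°, 180°]: 42.1704°.
θ = atan2( sin Δλ · cos φ₂ , cos φ₁ · sin φ₂ − sin φ₁ · cos φ₂ · cos Δλ )
  = atan2(0.65187, -0.58260) = 131.789° → normalised to [0°, 360°): 131.789°.

131.8°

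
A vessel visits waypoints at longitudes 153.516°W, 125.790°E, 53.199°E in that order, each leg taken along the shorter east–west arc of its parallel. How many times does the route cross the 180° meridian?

Leg 1: -153.516° → +125.790°, shortest Δλ = -80.694° (west) — crosses 180°.
Leg 2: +125.790° → +53.199°, shortest Δλ = -72.591° (west) — does not cross 180°.
Total crossings: 1.

1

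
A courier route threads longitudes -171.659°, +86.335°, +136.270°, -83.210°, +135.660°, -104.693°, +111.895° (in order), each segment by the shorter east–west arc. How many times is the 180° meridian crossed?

5

Leg 1: -171.659° → +86.335°, shortest Δλ = -102.006° (west) — crosses 180°.
Leg 2: +86.335° → +136.270°, shortest Δλ = 49.935° (east) — does not cross 180°.
Leg 3: +136.270° → -83.210°, shortest Δλ = 140.52° (east) — crosses 180°.
Leg 4: -83.210° → +135.660°, shortest Δλ = -141.13° (west) — crosses 180°.
Leg 5: +135.660° → -104.693°, shortest Δλ = 119.647° (east) — crosses 180°.
Leg 6: -104.693° → +111.895°, shortest Δλ = -143.412° (west) — crosses 180°.
Total crossings: 5.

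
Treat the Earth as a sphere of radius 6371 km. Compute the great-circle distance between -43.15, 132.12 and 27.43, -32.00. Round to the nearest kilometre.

17758 km

Δλ = -32.00 − 132.12 = -164.12°.
Δφ = 27.43 − -43.15 = 70.58°.
a = sin²(Δφ/2) + cos φ₁ · cos φ₂ · sin²(Δλ/2) = 0.968942.
c = 2·atan2(√a, √(1−a)) = 2.78728 rad → d = 6371·c ≈ 17757.76 km.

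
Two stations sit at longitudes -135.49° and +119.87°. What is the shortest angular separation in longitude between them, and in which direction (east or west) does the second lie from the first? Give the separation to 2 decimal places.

104.64° west

Raw difference: 119.87 − -135.49 = 255.36°.
Normalise into (−180°, 180°]: 255.36° − 360° = -104.64°.
Negative ⇒ the second point lies to the west; separation 104.64°.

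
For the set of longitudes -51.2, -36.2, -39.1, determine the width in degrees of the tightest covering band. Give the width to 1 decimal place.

Sort the longitudes: -51.2°, -39.1°, -36.2°.
Eastward gaps between consecutive values (wrapping around): 12.1°, 2.9°, 345.0°.
Largest gap = 345.0° ⇒ minimal covering band is its complement: 360° − 345.0° = 15.0°.
Band runs from -51.2° eastward to -36.2°.

15.0°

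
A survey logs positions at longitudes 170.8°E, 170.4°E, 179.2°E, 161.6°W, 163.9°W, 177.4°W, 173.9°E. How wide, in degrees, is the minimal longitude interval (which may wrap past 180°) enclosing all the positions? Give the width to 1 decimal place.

28.0°

Sort the longitudes: -177.4°, -163.9°, -161.6°, +170.4°, +170.8°, +173.9°, +179.2°.
Eastward gaps between consecutive values (wrapping around): 13.5°, 2.3°, 332.0°, 0.4°, 3.1°, 5.3°, 3.4°.
Largest gap = 332.0° ⇒ minimal covering band is its complement: 360° − 332.0° = 28.0°.
Band runs from +170.4° eastward to -161.6°, crossing the antimeridian.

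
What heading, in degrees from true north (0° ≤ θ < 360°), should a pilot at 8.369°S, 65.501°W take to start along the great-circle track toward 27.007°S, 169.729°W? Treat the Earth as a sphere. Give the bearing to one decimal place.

Δλ = -169.729 − -65.501 = -104.228°.
θ = atan2( sin Δλ · cos φ₂ , cos φ₁ · sin φ₂ − sin φ₁ · cos φ₂ · cos Δλ )
  = atan2(-0.86362, -0.48114) = -119.123° → normalised to [0°, 360°): 240.877°.

240.9°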